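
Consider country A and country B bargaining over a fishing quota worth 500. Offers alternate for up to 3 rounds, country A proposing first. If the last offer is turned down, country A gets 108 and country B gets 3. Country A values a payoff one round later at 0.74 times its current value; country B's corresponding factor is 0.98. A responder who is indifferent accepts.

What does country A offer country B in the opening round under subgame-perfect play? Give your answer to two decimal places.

Round 3 (country A proposes): country B gets 3 if talks fail, so country A offers 3 and keeps 497.
Round 2 (country B proposes): country A can get 497 next round, worth 0.74 × 497 = 367.78 now. Country B offers 367.78 and keeps 500 − 367.78 = 132.22.
Round 1 (country A proposes): country B can get 132.22 next round, worth 0.98 × 132.22 = 129.5756 now, so country A offers 129.5756, keeping 370.4244.

129.58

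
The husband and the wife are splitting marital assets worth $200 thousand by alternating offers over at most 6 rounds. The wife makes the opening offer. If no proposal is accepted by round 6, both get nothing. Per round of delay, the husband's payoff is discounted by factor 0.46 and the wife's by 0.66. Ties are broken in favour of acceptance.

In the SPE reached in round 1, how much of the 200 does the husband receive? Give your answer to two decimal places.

49.26

By backward induction:
Round 6 (the husband proposes): rejection yields 0 for the wife; the husband offers 0 and keeps 200.
Round 5 (the wife proposes): the husband can get 200 next round, worth 0.46 × 200 = 92 now, so the wife offers 92, keeping 108.
Round 4 (the husband proposes): the wife can get 108 next round, worth 0.66 × 108 = 71.28 now. The husband offers 71.28 and keeps 200 − 71.28 = 128.72.
Round 3 (the wife proposes): the husband can get 128.72 next round, worth 0.46 × 128.72 = 59.2112 now, so the wife offers 59.2112, keeping 140.7888.
Round 2 (the husband proposes): the wife can get 140.7888 next round, worth 0.66 × 140.7888 = 92.920608 now. The husband offers 92.920608 and keeps 200 − 92.920608 = 107.079392.
Round 1 (the wife proposes): the husband can get 107.079392 next round, worth 0.46 × 107.079392 = 49.25652032 now. The wife offers 49.25652032 and keeps 200 − 49.25652032 = 150.74347968.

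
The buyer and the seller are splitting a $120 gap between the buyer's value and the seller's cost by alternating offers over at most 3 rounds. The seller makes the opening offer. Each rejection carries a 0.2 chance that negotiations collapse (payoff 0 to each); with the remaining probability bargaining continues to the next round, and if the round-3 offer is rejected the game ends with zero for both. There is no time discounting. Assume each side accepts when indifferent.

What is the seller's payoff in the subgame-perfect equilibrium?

100.8

Round 3 (the seller proposes): the buyer will accept anything ≥ 0, so the seller offers 0 and keeps 120.
Round 2 (the buyer proposes): rejecting gives the seller an expected 0.8 × 120 = 96. The buyer offers 96 and keeps 120 − 96 = 24.
Round 1 (the seller proposes): rejecting gives the buyer an expected 0.8 × 24 = 19.2. The seller offers 19.2 and keeps 120 − 19.2 = 100.8.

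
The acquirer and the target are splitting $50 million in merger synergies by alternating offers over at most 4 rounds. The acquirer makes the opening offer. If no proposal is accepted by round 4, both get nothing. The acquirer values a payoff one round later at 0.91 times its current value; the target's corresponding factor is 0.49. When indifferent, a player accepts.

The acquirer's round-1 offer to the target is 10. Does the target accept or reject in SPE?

Work out the target's continuation value if the offer is rejected.
Round 4 (the target proposes): rejection yields 0 for the acquirer; the target offers 0 and keeps 50.
Round 3 (the acquirer proposes): the target can get 50 next round, worth 0.49 × 50 = 24.5 now. The acquirer offers 24.5 and keeps 50 − 24.5 = 25.5.
Round 2 (the target proposes): the acquirer can get 25.5 next round, worth 0.91 × 25.5 = 23.205 now. The target offers 23.205 and keeps 50 − 23.205 = 26.795.
So by rejecting in round 1, the target gets 26.795 next round, worth 0.49 × 26.795 = 13.12955 now.
Offer 10 < 13.12955, so the target rejects.

Reject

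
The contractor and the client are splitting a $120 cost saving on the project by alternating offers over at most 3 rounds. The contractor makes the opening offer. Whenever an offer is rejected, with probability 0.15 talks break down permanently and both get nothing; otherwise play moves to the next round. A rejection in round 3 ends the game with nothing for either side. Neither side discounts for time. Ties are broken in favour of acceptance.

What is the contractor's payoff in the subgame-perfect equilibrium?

104.7

Round 3 (the contractor proposes): rejection yields 0 for the client; the contractor offers 0 and keeps 120.
Round 2 (the client proposes): rejecting gives the contractor an expected 0.85 × 120 = 102, so the client offers 102, keeping 18.
Round 1 (the contractor proposes): rejecting gives the client an expected 0.85 × 18 = 15.3. The contractor offers 15.3 and keeps 120 − 15.3 = 104.7.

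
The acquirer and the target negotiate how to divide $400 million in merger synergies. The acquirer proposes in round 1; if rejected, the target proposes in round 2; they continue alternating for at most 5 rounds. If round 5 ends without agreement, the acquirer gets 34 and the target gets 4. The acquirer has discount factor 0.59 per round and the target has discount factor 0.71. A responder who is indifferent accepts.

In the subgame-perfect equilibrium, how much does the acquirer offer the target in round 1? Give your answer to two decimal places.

165.92

Work backward from the last round.
Round 5 (the acquirer proposes): the target gets 4 if talks fail, so the acquirer offers 4 and keeps 396.
Round 4 (the target proposes): the acquirer can get 396 next round, worth 0.59 × 396 = 233.64 now. The target offers 233.64 and keeps 400 − 233.64 = 166.36.
Round 3 (the acquirer proposes): the target can get 166.36 next round, worth 0.71 × 166.36 = 118.1156 now; the acquirer offers that and keeps 281.8844.
Round 2 (the target proposes): the acquirer can get 281.8844 next round, worth 0.59 × 281.8844 = 166.311796 now, so the target offers 166.311796, keeping 233.688204.
Round 1 (the acquirer proposes): the target can get 233.688204 next round, worth 0.71 × 233.688204 = 165.91862484 now, so the acquirer offers 165.91862484, keeping 234.08137516.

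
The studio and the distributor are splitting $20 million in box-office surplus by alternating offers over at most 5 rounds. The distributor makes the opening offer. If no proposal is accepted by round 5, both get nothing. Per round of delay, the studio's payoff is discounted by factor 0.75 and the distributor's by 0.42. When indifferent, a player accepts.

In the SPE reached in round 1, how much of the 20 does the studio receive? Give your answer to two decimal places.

Round 5 (the distributor proposes): the studio will accept anything ≥ 0, so the distributor offers 0 and keeps 20.
Round 4 (the studio proposes): the distributor can get 20 next round, worth 0.42 × 20 = 8.4 now; the studio offers that and keeps 11.6.
Round 3 (the distributor proposes): the studio can get 11.6 next round, worth 0.75 × 11.6 = 8.7 now; the distributor offers that and keeps 11.3.
Round 2 (the studio proposes): the distributor can get 11.3 next round, worth 0.42 × 11.3 = 4.746 now. The studio offers 4.746 and keeps 20 − 4.746 = 15.254.
Round 1 (the distributor proposes): the studio can get 15.254 next round, worth 0.75 × 15.254 = 11.4405 now. The distributor offers 11.4405 and keeps 20 − 11.4405 = 8.5595.

11.44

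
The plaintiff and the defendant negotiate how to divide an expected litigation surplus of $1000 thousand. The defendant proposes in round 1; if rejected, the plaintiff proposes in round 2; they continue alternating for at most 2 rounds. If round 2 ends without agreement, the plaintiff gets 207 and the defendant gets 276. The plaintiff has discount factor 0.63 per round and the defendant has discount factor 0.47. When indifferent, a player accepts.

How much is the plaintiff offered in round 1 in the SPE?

Round 2 (the plaintiff proposes): the defendant gets 276 if talks fail, so the plaintiff offers 276 and keeps 724.
Round 1 (the defendant proposes): the plaintiff can get 724 next round, worth 0.63 × 724 = 456.12 now, so the defendant offers 456.12, keeping 543.88.

456.12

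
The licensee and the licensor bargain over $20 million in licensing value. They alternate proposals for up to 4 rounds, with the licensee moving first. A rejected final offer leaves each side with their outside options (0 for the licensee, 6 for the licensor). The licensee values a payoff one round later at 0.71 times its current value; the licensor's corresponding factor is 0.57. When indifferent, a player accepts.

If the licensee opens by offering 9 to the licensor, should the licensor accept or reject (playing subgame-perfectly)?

Work out the licensor's continuation value if the offer is rejected.
Round 4 (the licensor proposes): rejection yields 0 for the licensee; the licensor offers 0 and keeps 20.
Round 3 (the licensee proposes): the licensor can get 20 next round, worth 0.57 × 20 = 11.4 now; the licensee offers that and keeps 8.6.
Round 2 (the licensor proposes): the licensee can get 8.6 next round, worth 0.71 × 8.6 = 6.106 now, so the licensor offers 6.106, keeping 13.894.
So by rejecting in round 1, the licensor gets 13.894 next round, worth 0.57 × 13.894 = 7.91958 now.
Offer 9 ≥ 7.91958, so the licensor accepts.

Accept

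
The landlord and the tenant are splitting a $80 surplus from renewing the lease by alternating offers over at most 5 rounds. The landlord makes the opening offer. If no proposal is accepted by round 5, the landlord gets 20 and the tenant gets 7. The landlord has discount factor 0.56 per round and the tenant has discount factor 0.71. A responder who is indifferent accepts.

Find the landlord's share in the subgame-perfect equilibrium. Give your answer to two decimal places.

43.96

Round 5 (the landlord proposes): the tenant gets 7 if talks fail, so the landlord offers 7 and keeps 73.
Round 4 (the tenant proposes): the landlord can get 73 next round, worth 0.56 × 73 = 40.88 now; the tenant offers that and keeps 39.12.
Round 3 (the landlord proposes): the tenant can get 39.12 next round, worth 0.71 × 39.12 = 27.7752 now. The landlord offers 27.7752 and keeps 80 − 27.7752 = 52.2248.
Round 2 (the tenant proposes): the landlord can get 52.2248 next round, worth 0.56 × 52.2248 = 29.245888 now; the tenant offers that and keeps 50.754112.
Round 1 (the landlord proposes): the tenant can get 50.754112 next round, worth 0.71 × 50.754112 = 36.03541952 now, so the landlord offers 36.03541952, keeping 43.96458048.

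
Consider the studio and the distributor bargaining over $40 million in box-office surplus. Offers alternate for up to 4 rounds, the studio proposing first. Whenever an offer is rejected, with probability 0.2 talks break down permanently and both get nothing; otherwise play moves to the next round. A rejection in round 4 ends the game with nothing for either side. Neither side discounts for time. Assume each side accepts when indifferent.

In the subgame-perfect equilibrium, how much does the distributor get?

By backward induction:
Round 4 (the distributor proposes): rejection yields 0 for the studio; the distributor offers 0 and keeps 40.
Round 3 (the studio proposes): rejecting gives the distributor an expected 0.8 × 40 = 32, so the studio offers 32, keeping 8.
Round 2 (the distributor proposes): rejecting gives the studio an expected 0.8 × 8 = 6.4, so the distributor offers 6.4, keeping 33.6.
Round 1 (the studio proposes): rejecting gives the distributor an expected 0.8 × 33.6 = 26.88; the studio offers that and keeps 13.12.

26.88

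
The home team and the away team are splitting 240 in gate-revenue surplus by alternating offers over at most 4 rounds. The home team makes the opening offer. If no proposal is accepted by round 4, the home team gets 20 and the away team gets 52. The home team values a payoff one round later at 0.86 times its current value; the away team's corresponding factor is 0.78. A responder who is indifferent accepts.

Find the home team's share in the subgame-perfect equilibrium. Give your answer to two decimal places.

98.68

Round 4 (the away team proposes): the home team gets 20 if talks fail, so the away team offers 20 and keeps 220.
Round 3 (the home team proposes): the away team can get 220 next round, worth 0.78 × 220 = 171.6 now; the home team offers that and keeps 68.4.
Round 2 (the away team proposes): the home team can get 68.4 next round, worth 0.86 × 68.4 = 58.824 now, so the away team offers 58.824, keeping 181.176.
Round 1 (the home team proposes): the away team can get 181.176 next round, worth 0.78 × 181.176 = 141.31728 now, so the home team offers 141.31728, keeping 98.68272.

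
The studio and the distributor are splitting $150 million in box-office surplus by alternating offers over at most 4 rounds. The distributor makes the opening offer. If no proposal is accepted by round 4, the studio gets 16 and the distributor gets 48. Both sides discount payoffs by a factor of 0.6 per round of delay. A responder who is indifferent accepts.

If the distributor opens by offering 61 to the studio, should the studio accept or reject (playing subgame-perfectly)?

Accept

Round 4 (the studio proposes): the distributor gets 48 if talks fail, so the studio offers 48 and keeps 102.
Round 3 (the distributor proposes): the studio can get 102 next round, worth 0.6 × 102 = 61.2 now. The distributor offers 61.2 and keeps 150 − 61.2 = 88.8.
Round 2 (the studio proposes): the distributor can get 88.8 next round, worth 0.6 × 88.8 = 53.28 now; the studio offers that and keeps 96.72.
So by rejecting in round 1, the studio gets 96.72 next round, worth 0.6 × 96.72 = 58.032 now.
Offer 61 ≥ 58.032, so the studio accepts.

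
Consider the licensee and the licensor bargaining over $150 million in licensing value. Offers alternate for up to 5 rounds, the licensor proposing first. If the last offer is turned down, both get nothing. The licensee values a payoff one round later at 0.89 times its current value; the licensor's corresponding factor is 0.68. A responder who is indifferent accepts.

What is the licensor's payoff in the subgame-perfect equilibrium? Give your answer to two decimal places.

81.43

By backward induction:
Round 5 (the licensor proposes): rejection yields 0 for the licensee; the licensor offers 0 and keeps 150.
Round 4 (the licensee proposes): the licensor can get 150 next round, worth 0.68 × 150 = 102 now, so the licensee offers 102, keeping 48.
Round 3 (the licensor proposes): the licensee can get 48 next round, worth 0.89 × 48 = 42.72 now; the licensor offers that and keeps 107.28.
Round 2 (the licensee proposes): the licensor can get 107.28 next round, worth 0.68 × 107.28 = 72.9504 now, so the licensee offers 72.9504, keeping 77.0496.
Round 1 (the licensor proposes): the licensee can get 77.0496 next round, worth 0.89 × 77.0496 = 68.574144 now. The licensor offers 68.574144 and keeps 150 − 68.574144 = 81.425856.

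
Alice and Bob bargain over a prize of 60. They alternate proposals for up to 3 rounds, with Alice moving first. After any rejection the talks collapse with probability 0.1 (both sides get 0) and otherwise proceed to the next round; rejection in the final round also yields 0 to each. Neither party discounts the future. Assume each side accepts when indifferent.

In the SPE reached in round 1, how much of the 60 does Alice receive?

By backward induction:
Round 3 (Alice proposes): rejection yields 0 for Bob; Alice offers 0 and keeps 60.
Round 2 (Bob proposes): rejecting gives Alice an expected 0.9 × 60 = 54; Bob offers that and keeps 6.
Round 1 (Alice proposes): rejecting gives Bob an expected 0.9 × 6 = 5.4; Alice offers that and keeps 54.6.

54.6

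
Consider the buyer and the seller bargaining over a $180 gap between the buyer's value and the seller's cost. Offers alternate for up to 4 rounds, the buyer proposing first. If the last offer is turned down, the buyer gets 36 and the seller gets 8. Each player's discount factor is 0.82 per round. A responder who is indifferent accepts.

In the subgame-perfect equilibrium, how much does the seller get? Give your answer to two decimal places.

Round 4 (the seller proposes): the buyer gets 36 if talks fail, so the seller offers 36 and keeps 144.
Round 3 (the buyer proposes): the seller can get 144 next round, worth 0.82 × 144 = 118.08 now; the buyer offers that and keeps 61.92.
Round 2 (the seller proposes): the buyer can get 61.92 next round, worth 0.82 × 61.92 = 50.7744 now, so the seller offers 50.7744, keeping 129.2256.
Round 1 (the buyer proposes): the seller can get 129.2256 next round, worth 0.82 × 129.2256 = 105.964992 now; the buyer offers that and keeps 74.035008.

105.96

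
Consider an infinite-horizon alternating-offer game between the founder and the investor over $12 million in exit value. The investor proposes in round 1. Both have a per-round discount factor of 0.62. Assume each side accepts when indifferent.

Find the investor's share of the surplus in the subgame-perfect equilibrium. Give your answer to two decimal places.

Let x be the investor's share when the investor proposes and y be the founder's share when the founder proposes.
The founder accepts iff offered ≥ 0.62·y, so x = 12 − 0.62y. Symmetrically y = 12 − 0.62x.
Substituting: x = 12 − 0.62(12 − 0.62x), giving x(1 − 0.62·0.62) = 12(1 − 0.62).
So x = 12 × 0.38 / 0.6156 ≈ 7.4074, and the founder receives 12 − x ≈ 4.5926.

7.41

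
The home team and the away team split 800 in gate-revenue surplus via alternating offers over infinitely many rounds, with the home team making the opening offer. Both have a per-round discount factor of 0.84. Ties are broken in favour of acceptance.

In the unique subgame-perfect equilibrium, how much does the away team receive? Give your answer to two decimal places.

Let x be the home team's share when the home team proposes and y be the away team's share when the away team proposes.
The away team accepts iff offered ≥ 0.84·y, so x = 800 − 0.84y. Symmetrically y = 800 − 0.84x.
Substituting: x = 800 − 0.84(800 − 0.84x), giving x(1 − 0.84·0.84) = 800(1 − 0.84).
So x = 800 × 0.16 / 0.2944 ≈ 434.7826, and the away team receives 800 − x ≈ 365.2174.

365.22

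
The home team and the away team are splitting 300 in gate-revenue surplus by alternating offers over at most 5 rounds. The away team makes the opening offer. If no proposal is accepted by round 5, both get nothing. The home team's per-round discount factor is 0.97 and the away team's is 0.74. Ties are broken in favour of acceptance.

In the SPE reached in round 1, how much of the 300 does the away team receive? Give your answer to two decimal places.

By backward induction:
Round 5 (the away team proposes): the home team will accept anything ≥ 0, so the away team offers 0 and keeps 300.
Round 4 (the home team proposes): the away team can get 300 next round, worth 0.74 × 300 = 222 now; the home team offers that and keeps 78.
Round 3 (the away team proposes): the home team can get 78 next round, worth 0.97 × 78 = 75.66 now; the away team offers that and keeps 224.34.
Round 2 (the home team proposes): the away team can get 224.34 next round, worth 0.74 × 224.34 = 166.0116 now, so the home team offers 166.0116, keeping 133.9884.
Round 1 (the away team proposes): the home team can get 133.9884 next round, worth 0.97 × 133.9884 = 129.968748 now; the away team offers that and keeps 170.031252.

170.03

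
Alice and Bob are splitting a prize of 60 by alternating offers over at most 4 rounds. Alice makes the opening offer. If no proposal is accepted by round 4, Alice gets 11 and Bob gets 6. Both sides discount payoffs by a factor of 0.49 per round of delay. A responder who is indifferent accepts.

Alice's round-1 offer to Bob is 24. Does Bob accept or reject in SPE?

Accept

Work out Bob's continuation value if the offer is rejected.
Round 4 (Bob proposes): Alice gets 11 if talks fail, so Bob offers 11 and keeps 49.
Round 3 (Alice proposes): Bob can get 49 next round, worth 0.49 × 49 = 24.01 now; Alice offers that and keeps 35.99.
Round 2 (Bob proposes): Alice can get 35.99 next round, worth 0.49 × 35.99 = 17.6351 now; Bob offers that and keeps 42.3649.
So by rejecting in round 1, Bob gets 42.3649 next round, worth 0.49 × 42.3649 = 20.758801 now.
Offer 24 ≥ 20.758801, so Bob accepts.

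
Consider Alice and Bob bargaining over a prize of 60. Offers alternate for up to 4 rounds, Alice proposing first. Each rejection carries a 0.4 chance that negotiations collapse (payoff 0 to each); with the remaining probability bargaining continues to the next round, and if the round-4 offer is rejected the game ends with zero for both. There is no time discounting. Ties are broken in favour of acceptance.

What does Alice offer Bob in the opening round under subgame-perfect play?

Round 4 (Bob proposes): rejection yields 0 for Alice; Bob offers 0 and keeps 60.
Round 3 (Alice proposes): rejecting gives Bob an expected 0.6 × 60 = 36. Alice offers 36 and keeps 60 − 36 = 24.
Round 2 (Bob proposes): rejecting gives Alice an expected 0.6 × 24 = 14.4, so Bob offers 14.4, keeping 45.6.
Round 1 (Alice proposes): rejecting gives Bob an expected 0.6 × 45.6 = 27.36, so Alice offers 27.36, keeping 32.64.

27.36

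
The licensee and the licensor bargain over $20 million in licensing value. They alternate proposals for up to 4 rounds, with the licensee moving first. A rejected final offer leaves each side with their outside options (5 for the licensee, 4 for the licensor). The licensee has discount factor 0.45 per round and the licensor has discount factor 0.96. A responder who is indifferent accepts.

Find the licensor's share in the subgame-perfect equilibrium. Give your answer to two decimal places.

Solve by backward induction from round 4.
Round 4 (the licensor proposes): the licensee gets 5 if talks fail, so the licensor offers 5 and keeps 15.
Round 3 (the licensee proposes): the licensor can get 15 next round, worth 0.96 × 15 = 14.4 now. The licensee offers 14.4 and keeps 20 − 14.4 = 5.6.
Round 2 (the licensor proposes): the licensee can get 5.6 next round, worth 0.45 × 5.6 = 2.52 now; the licensor offers that and keeps 17.48.
Round 1 (the licensee proposes): the licensor can get 17.48 next round, worth 0.96 × 17.48 = 16.7808 now; the licensee offers that and keeps 3.2192.

16.78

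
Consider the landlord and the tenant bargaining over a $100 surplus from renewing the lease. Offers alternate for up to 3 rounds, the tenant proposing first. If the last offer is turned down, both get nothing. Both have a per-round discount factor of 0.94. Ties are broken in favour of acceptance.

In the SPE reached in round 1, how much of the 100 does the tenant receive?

94.36

Round 3 (the tenant proposes): rejection yields 0 for the landlord; the tenant offers 0 and keeps 100.
Round 2 (the landlord proposes): the tenant can get 100 next round, worth 0.94 × 100 = 94 now. The landlord offers 94 and keeps 100 − 94 = 6.
Round 1 (the tenant proposes): the landlord can get 6 next round, worth 0.94 × 6 = 5.64 now; the tenant offers that and keeps 94.36.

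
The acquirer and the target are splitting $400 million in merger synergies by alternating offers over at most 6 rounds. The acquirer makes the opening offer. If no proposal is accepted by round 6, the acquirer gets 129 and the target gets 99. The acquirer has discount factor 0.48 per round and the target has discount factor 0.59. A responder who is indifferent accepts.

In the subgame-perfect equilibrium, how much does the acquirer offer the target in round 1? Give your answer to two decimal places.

Round 6 (the target proposes): the acquirer gets 129 if talks fail, so the target offers 129 and keeps 271.
Round 5 (the acquirer proposes): the target can get 271 next round, worth 0.59 × 271 = 159.89 now; the acquirer offers that and keeps 240.11.
Round 4 (the target proposes): the acquirer can get 240.11 next round, worth 0.48 × 240.11 = 115.2528 now. The target offers 115.2528 and keeps 400 − 115.2528 = 284.7472.
Round 3 (the acquirer proposes): the target can get 284.7472 next round, worth 0.59 × 284.7472 = 168.000848 now. The acquirer offers 168.000848 and keeps 400 − 168.000848 = 231.999152.
Round 2 (the target proposes): the acquirer can get 231.999152 next round, worth 0.48 × 231.999152 = 111.35959296 now, so the target offers 111.35959296, keeping 288.64040704.
Round 1 (the acquirer proposes): the target can get 288.64040704 next round, worth 0.59 × 288.64040704 = 170.2978401536 now, so the acquirer offers 170.2978401536, keeping 229.7021598464.

170.30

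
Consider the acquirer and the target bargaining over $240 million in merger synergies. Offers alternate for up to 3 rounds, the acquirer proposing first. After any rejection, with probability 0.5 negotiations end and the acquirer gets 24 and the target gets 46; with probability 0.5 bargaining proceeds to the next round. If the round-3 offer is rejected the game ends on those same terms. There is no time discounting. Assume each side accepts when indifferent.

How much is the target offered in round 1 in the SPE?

88.5

Round 3 (the acquirer proposes): the target gets 46 if talks fail, so the acquirer offers 46 and keeps 194.
Round 2 (the target proposes): rejecting gives the acquirer an expected 0.5 × 194 + 0.5 × 24 = 109. The target offers 109 and keeps 240 − 109 = 131.
Round 1 (the acquirer proposes): rejecting gives the target an expected 0.5 × 131 + 0.5 × 46 = 88.5. The acquirer offers 88.5 and keeps 240 − 88.5 = 151.5.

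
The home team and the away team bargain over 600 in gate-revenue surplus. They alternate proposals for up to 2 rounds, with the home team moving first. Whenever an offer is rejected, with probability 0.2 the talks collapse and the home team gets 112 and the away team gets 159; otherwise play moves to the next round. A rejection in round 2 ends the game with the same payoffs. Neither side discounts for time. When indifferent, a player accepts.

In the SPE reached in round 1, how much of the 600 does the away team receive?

422.2

Round 2 (the away team proposes): the home team gets 112 if talks fail, so the away team offers 112 and keeps 488.
Round 1 (the home team proposes): rejecting gives the away team an expected 0.8 × 488 + 0.2 × 159 = 422.2. The home team offers 422.2 and keeps 600 − 422.2 = 177.8.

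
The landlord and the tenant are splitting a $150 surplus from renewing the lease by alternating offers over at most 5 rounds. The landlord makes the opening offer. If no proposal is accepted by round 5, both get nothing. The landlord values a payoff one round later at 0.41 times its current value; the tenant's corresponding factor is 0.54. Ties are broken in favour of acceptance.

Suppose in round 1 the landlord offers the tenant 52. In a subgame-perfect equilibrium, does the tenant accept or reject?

Round 5 (the landlord proposes): the tenant will accept anything ≥ 0, so the landlord offers 0 and keeps 150.
Round 4 (the tenant proposes): the landlord can get 150 next round, worth 0.41 × 150 = 61.5 now. The tenant offers 61.5 and keeps 150 − 61.5 = 88.5.
Round 3 (the landlord proposes): the tenant can get 88.5 next round, worth 0.54 × 88.5 = 47.79 now; the landlord offers that and keeps 102.21.
Round 2 (the tenant proposes): the landlord can get 102.21 next round, worth 0.41 × 102.21 = 41.9061 now. The tenant offers 41.9061 and keeps 150 − 41.9061 = 108.0939.
So by rejecting in round 1, the tenant gets 108.0939 next round, worth 0.54 × 108.0939 = 58.370706 now.
Offer 52 < 58.370706, so the tenant rejects.

Reject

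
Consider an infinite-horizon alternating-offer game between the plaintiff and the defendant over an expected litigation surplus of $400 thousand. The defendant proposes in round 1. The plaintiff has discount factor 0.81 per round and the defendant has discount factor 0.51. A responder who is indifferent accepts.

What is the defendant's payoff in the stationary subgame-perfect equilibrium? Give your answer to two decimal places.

129.49

Let x be the defendant's share when the defendant proposes and y be the plaintiff's share when the plaintiff proposes.
The plaintiff accepts iff offered ≥ 0.81·y, so x = 400 − 0.81y. Symmetrically y = 400 − 0.51x.
Substituting: x = 400 − 0.81(400 − 0.51x), giving x(1 − 0.51·0.81) = 400(1 − 0.81).
So x = 400 × 0.19 / 0.5869 ≈ 129.4940, and the plaintiff receives 400 − x ≈ 270.5060.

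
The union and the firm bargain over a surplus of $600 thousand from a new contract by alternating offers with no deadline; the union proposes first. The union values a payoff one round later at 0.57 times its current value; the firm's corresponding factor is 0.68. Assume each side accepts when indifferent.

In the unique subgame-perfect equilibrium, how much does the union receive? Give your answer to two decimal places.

When the union proposes, the firm accepts any offer worth at least 0.68 times what the firm would get by proposing next round; and vice versa.
This gives x = 600 − 0.68y and y = 600 − 0.57x, where x and y are each side's share when it proposes.
Hence (1 − 0.68·0.57)x = 600(1 − 0.68), i.e. 0.6124·x = 192.
x ≈ 313.5206; the firm's share is 600 − x ≈ 286.4794.

313.52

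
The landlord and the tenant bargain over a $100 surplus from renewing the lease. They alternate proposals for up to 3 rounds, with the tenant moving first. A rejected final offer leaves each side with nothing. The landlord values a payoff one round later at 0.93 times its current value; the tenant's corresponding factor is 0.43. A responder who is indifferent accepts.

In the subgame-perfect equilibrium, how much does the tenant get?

46.99

Round 3 (the tenant proposes): the landlord will accept anything ≥ 0, so the tenant offers 0 and keeps 100.
Round 2 (the landlord proposes): the tenant can get 100 next round, worth 0.43 × 100 = 43 now, so the landlord offers 43, keeping 57.
Round 1 (the tenant proposes): the landlord can get 57 next round, worth 0.93 × 57 = 53.01 now, so the tenant offers 53.01, keeping 46.99.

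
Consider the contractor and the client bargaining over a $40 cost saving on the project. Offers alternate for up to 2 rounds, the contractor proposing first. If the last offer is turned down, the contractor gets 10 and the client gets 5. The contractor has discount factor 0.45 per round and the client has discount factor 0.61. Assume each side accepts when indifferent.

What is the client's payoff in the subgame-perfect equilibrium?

Round 2 (the client proposes): the contractor gets 10 if talks fail, so the client offers 10 and keeps 30.
Round 1 (the contractor proposes): the client can get 30 next round, worth 0.61 × 30 = 18.3 now. The contractor offers 18.3 and keeps 40 − 18.3 = 21.7.

18.3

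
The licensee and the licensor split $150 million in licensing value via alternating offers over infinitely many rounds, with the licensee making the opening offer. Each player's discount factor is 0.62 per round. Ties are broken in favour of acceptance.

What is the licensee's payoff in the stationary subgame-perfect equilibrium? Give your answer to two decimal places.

92.59

Let x be the licensee's share when the licensee proposes and y be the licensor's share when the licensor proposes.
The licensor accepts iff offered ≥ 0.62·y, so x = 150 − 0.62y. Symmetrically y = 150 − 0.62x.
Substituting: x = 150 − 0.62(150 − 0.62x), giving x(1 − 0.62·0.62) = 150(1 − 0.62).
So x = 150 × 0.38 / 0.6156 ≈ 92.5926, and the licensor receives 150 − x ≈ 57.4074.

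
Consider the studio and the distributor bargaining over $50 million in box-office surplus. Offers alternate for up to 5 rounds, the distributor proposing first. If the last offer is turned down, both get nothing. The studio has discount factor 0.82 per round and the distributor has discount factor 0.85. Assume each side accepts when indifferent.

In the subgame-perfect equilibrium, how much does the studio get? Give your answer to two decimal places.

Solve by backward induction from round 5.
Round 5 (the distributor proposes): rejection yields 0 for the studio; the distributor offers 0 and keeps 50.
Round 4 (the studio proposes): the distributor can get 50 next round, worth 0.85 × 50 = 42.5 now. The studio offers 42.5 and keeps 50 − 42.5 = 7.5.
Round 3 (the distributor proposes): the studio can get 7.5 next round, worth 0.82 × 7.5 = 6.15 now; the distributor offers that and keeps 43.85.
Round 2 (the studio proposes): the distributor can get 43.85 next round, worth 0.85 × 43.85 = 37.2725 now; the studio offers that and keeps 12.7275.
Round 1 (the distributor proposes): the studio can get 12.7275 next round, worth 0.82 × 12.7275 = 10.43655 now; the distributor offers that and keeps 39.56345.

10.44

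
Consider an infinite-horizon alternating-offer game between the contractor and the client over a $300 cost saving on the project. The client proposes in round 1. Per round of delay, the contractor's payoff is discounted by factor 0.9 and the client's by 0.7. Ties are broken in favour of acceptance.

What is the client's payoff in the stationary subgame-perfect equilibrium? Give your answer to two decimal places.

81.08

Let x be the client's share when the client proposes and y be the contractor's share when the contractor proposes.
The contractor accepts iff offered ≥ 0.9·y, so x = 300 − 0.9y. Symmetrically y = 300 − 0.7x.
Substituting: x = 300 − 0.9(300 − 0.7x), giving x(1 − 0.7·0.9) = 300(1 − 0.9).
So x = 300 × 0.1 / 0.37 ≈ 81.0811, and the contractor receives 300 − x ≈ 218.9189.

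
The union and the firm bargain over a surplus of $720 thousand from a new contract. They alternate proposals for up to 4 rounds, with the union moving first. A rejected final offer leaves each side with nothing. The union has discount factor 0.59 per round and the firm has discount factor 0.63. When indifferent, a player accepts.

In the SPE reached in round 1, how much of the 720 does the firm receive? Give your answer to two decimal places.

354.58

Work backward from the last round.
Round 4 (the firm proposes): the union will accept anything ≥ 0, so the firm offers 0 and keeps 720.
Round 3 (the union proposes): the firm can get 720 next round, worth 0.63 × 720 = 453.6 now; the union offers that and keeps 266.4.
Round 2 (the firm proposes): the union can get 266.4 next round, worth 0.59 × 266.4 = 157.176 now, so the firm offers 157.176, keeping 562.824.
Round 1 (the union proposes): the firm can get 562.824 next round, worth 0.63 × 562.824 = 354.57912 now; the union offers that and keeps 365.42088.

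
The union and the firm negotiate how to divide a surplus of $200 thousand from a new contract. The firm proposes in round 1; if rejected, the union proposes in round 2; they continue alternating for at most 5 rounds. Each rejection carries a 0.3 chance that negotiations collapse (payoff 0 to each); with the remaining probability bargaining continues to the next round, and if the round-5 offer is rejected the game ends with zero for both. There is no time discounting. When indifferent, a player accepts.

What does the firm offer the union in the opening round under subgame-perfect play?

62.58

Round 5 (the firm proposes): the union will accept anything ≥ 0, so the firm offers 0 and keeps 200.
Round 4 (the union proposes): rejecting gives the firm an expected 0.7 × 200 = 140. The union offers 140 and keeps 200 − 140 = 60.
Round 3 (the firm proposes): rejecting gives the union an expected 0.7 × 60 = 42, so the firm offers 42, keeping 158.
Round 2 (the union proposes): rejecting gives the firm an expected 0.7 × 158 = 110.6. The union offers 110.6 and keeps 200 − 110.6 = 89.4.
Round 1 (the firm proposes): rejecting gives the union an expected 0.7 × 89.4 = 62.58; the firm offers that and keeps 137.42.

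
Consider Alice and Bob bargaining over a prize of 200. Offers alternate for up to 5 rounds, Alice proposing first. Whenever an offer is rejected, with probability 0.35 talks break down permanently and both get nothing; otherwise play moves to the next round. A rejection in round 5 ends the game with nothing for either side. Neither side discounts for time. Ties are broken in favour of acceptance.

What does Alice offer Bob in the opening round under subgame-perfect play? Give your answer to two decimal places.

64.72

Round 5 (Alice proposes): rejection yields 0 for Bob; Alice offers 0 and keeps 200.
Round 4 (Bob proposes): rejecting gives Alice an expected 0.65 × 200 = 130; Bob offers that and keeps 70.
Round 3 (Alice proposes): rejecting gives Bob an expected 0.65 × 70 = 45.5; Alice offers that and keeps 154.5.
Round 2 (Bob proposes): rejecting gives Alice an expected 0.65 × 154.5 = 100.425, so Bob offers 100.425, keeping 99.575.
Round 1 (Alice proposes): rejecting gives Bob an expected 0.65 × 99.575 = 64.72375; Alice offers that and keeps 135.27625.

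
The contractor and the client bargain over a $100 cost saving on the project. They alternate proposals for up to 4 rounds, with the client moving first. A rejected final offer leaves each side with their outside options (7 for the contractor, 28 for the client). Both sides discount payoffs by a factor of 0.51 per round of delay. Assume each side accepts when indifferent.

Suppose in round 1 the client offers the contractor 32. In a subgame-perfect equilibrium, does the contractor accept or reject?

Work out the contractor's continuation value if the offer is rejected.
Round 4 (the contractor proposes): the client gets 28 if talks fail, so the contractor offers 28 and keeps 72.
Round 3 (the client proposes): the contractor can get 72 next round, worth 0.51 × 72 = 36.72 now, so the client offers 36.72, keeping 63.28.
Round 2 (the contractor proposes): the client can get 63.28 next round, worth 0.51 × 63.28 = 32.2728 now. The contractor offers 32.2728 and keeps 100 − 32.2728 = 67.7272.
So by rejecting in round 1, the contractor gets 67.7272 next round, worth 0.51 × 67.7272 = 34.540872 now.
Offer 32 < 34.540872, so the contractor rejects.

Reject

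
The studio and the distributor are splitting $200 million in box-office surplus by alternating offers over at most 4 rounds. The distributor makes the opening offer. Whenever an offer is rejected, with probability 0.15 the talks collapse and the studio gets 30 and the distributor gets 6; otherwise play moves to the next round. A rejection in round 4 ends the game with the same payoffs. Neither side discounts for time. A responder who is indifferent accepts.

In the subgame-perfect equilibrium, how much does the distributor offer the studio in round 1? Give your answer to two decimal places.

By backward induction:
Round 4 (the studio proposes): the distributor gets 6 if talks fail, so the studio offers 6 and keeps 194.
Round 3 (the distributor proposes): rejecting gives the studio an expected 0.85 × 194 + 0.15 × 30 = 169.4, so the distributor offers 169.4, keeping 30.6.
Round 2 (the studio proposes): rejecting gives the distributor an expected 0.85 × 30.6 + 0.15 × 6 = 26.91; the studio offers that and keeps 173.09.
Round 1 (the distributor proposes): rejecting gives the studio an expected 0.85 × 173.09 + 0.15 × 30 = 151.6265. The distributor offers 151.6265 and keeps 200 − 151.6265 = 48.3735.

151.63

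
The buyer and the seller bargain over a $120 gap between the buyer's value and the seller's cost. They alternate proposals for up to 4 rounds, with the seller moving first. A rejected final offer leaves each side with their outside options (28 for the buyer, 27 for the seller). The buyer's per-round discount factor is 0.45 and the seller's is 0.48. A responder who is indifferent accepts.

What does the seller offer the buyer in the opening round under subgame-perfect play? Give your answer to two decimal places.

By backward induction:
Round 4 (the buyer proposes): the seller gets 27 if talks fail, so the buyer offers 27 and keeps 93.
Round 3 (the seller proposes): the buyer can get 93 next round, worth 0.45 × 93 = 41.85 now. The seller offers 41.85 and keeps 120 − 41.85 = 78.15.
Round 2 (the buyer proposes): the seller can get 78.15 next round, worth 0.48 × 78.15 = 37.512 now; the buyer offers that and keeps 82.488.
Round 1 (the seller proposes): the buyer can get 82.488 next round, worth 0.45 × 82.488 = 37.1196 now, so the seller offers 37.1196, keeping 82.8804.

37.12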